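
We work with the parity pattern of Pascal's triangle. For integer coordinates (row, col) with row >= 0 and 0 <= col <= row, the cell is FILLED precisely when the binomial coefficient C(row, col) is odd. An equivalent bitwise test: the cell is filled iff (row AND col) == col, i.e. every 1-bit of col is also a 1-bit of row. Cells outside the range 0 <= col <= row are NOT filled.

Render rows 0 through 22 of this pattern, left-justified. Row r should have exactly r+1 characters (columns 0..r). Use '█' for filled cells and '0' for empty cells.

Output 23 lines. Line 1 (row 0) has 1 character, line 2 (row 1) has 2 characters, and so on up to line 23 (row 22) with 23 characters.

Answer: █
██
█0█
████
█000█
██00██
█0█0█0█
████████
█0000000█
██000000██
█0█00000█0█
████0000████
█000█000█000█
██00██00██00██
█0█0█0█0█0█0█0█
████████████████
█000000000000000█
██00000000000000██
█0█0000000000000█0█
████000000000000████
█000█00000000000█000█
██00██0000000000██00██
█0█0█0█000000000█0█0█0█

Derivation:
r0=0: █
r1=1: ██
r2=10: █0█
r3=11: ████
r4=100: █000█
r5=101: ██00██
r6=110: █0█0█0█
r7=111: ████████
r8=1000: █0000000█
r9=1001: ██000000██
r10=1010: █0█00000█0█
r11=1011: ████0000████
r12=1100: █000█000█000█
r13=1101: ██00██00██00██
r14=1110: █0█0█0█0█0█0█0█
r15=1111: ████████████████
r16=10000: █000000000000000█
r17=10001: ██00000000000000██
r18=10010: █0█0000000000000█0█
r19=10011: ████000000000000████
r20=10100: █000█00000000000█000█
r21=10101: ██00██0000000000██00██
r22=10110: █0█0█0█000000000█0█0█0█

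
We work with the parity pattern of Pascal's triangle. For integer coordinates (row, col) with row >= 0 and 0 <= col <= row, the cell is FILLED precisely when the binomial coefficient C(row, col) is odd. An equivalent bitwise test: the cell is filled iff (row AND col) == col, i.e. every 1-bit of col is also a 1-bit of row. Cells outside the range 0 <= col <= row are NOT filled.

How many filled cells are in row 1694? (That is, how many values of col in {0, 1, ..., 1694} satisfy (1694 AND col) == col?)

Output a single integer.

Answer: 128

Derivation:
1694 in binary = 11010011110
popcount(1694) = number of 1-bits in 11010011110 = 7
A col c satisfies (1694 AND c) == c iff every set bit of c is also set in 1694; each of the 7 set bits of 1694 can independently be on or off in c.
count = 2^7 = 128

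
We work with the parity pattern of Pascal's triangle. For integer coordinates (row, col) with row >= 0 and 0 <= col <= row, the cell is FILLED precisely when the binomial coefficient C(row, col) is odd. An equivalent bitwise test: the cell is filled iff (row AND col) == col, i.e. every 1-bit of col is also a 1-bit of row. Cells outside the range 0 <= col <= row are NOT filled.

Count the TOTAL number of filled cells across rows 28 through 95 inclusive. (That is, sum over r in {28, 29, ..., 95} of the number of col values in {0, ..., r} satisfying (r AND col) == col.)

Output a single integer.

Answer: 1044

Derivation:
r28=11100 pc3: +8 =8
r29=11101 pc4: +16 =24
r30=11110 pc4: +16 =40
r31=11111 pc5: +32 =72
r32=100000 pc1: +2 =74
r33=100001 pc2: +4 =78
r34=100010 pc2: +4 =82
r35=100011 pc3: +8 =90
r36=100100 pc2: +4 =94
r37=100101 pc3: +8 =102
r38=100110 pc3: +8 =110
r39=100111 pc4: +16 =126
r40=101000 pc2: +4 =130
r41=101001 pc3: +8 =138
r42=101010 pc3: +8 =146
r43=101011 pc4: +16 =162
r44=101100 pc3: +8 =170
r45=101101 pc4: +16 =186
r46=101110 pc4: +16 =202
r47=101111 pc5: +32 =234
r48=110000 pc2: +4 =238
r49=110001 pc3: +8 =246
r50=110010 pc3: +8 =254
r51=110011 pc4: +16 =270
r52=110100 pc3: +8 =278
r53=110101 pc4: +16 =294
r54=110110 pc4: +16 =310
r55=110111 pc5: +32 =342
r56=111000 pc3: +8 =350
r57=111001 pc4: +16 =366
r58=111010 pc4: +16 =382
r59=111011 pc5: +32 =414
r60=111100 pc4: +16 =430
r61=111101 pc5: +32 =462
r62=111110 pc5: +32 =494
r63=111111 pc6: +64 =558
r64=1000000 pc1: +2 =560
r65=1000001 pc2: +4 =564
r66=1000010 pc2: +4 =568
r67=1000011 pc3: +8 =576
r68=1000100 pc2: +4 =580
r69=1000101 pc3: +8 =588
r70=1000110 pc3: +8 =596
r71=1000111 pc4: +16 =612
r72=1001000 pc2: +4 =616
r73=1001001 pc3: +8 =624
r74=1001010 pc3: +8 =632
r75=1001011 pc4: +16 =648
r76=1001100 pc3: +8 =656
r77=1001101 pc4: +16 =672
r78=1001110 pc4: +16 =688
r79=1001111 pc5: +32 =720
r80=1010000 pc2: +4 =724
r81=1010001 pc3: +8 =732
r82=1010010 pc3: +8 =740
r83=1010011 pc4: +16 =756
r84=1010100 pc3: +8 =764
r85=1010101 pc4: +16 =780
r86=1010110 pc4: +16 =796
r87=1010111 pc5: +32 =828
r88=1011000 pc3: +8 =836
r89=1011001 pc4: +16 =852
r90=1011010 pc4: +16 =868
r91=1011011 pc5: +32 =900
r92=1011100 pc4: +16 =916
r93=1011101 pc5: +32 =948
r94=1011110 pc5: +32 =980
r95=1011111 pc6: +64 =1044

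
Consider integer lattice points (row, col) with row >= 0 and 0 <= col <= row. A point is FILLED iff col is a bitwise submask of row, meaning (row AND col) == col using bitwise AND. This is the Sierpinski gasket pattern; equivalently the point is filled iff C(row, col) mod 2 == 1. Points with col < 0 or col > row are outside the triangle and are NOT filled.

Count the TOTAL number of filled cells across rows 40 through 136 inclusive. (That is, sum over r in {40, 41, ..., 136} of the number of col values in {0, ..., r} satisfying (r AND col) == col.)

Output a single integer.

r40=101000 pc2: +4 =4
r41=101001 pc3: +8 =12
r42=101010 pc3: +8 =20
r43=101011 pc4: +16 =36
r44=101100 pc3: +8 =44
r45=101101 pc4: +16 =60
r46=101110 pc4: +16 =76
r47=101111 pc5: +32 =108
r48=110000 pc2: +4 =112
r49=110001 pc3: +8 =120
r50=110010 pc3: +8 =128
r51=110011 pc4: +16 =144
r52=110100 pc3: +8 =152
r53=110101 pc4: +16 =168
r54=110110 pc4: +16 =184
r55=110111 pc5: +32 =216
r56=111000 pc3: +8 =224
r57=111001 pc4: +16 =240
r58=111010 pc4: +16 =256
r59=111011 pc5: +32 =288
r60=111100 pc4: +16 =304
r61=111101 pc5: +32 =336
r62=111110 pc5: +32 =368
r63=111111 pc6: +64 =432
r64=1000000 pc1: +2 =434
r65=1000001 pc2: +4 =438
r66=1000010 pc2: +4 =442
r67=1000011 pc3: +8 =450
r68=1000100 pc2: +4 =454
r69=1000101 pc3: +8 =462
r70=1000110 pc3: +8 =470
r71=1000111 pc4: +16 =486
r72=1001000 pc2: +4 =490
r73=1001001 pc3: +8 =498
r74=1001010 pc3: +8 =506
r75=1001011 pc4: +16 =522
r76=1001100 pc3: +8 =530
r77=1001101 pc4: +16 =546
r78=1001110 pc4: +16 =562
r79=1001111 pc5: +32 =594
r80=1010000 pc2: +4 =598
r81=1010001 pc3: +8 =606
r82=1010010 pc3: +8 =614
r83=1010011 pc4: +16 =630
r84=1010100 pc3: +8 =638
r85=1010101 pc4: +16 =654
r86=1010110 pc4: +16 =670
r87=1010111 pc5: +32 =702
r88=1011000 pc3: +8 =710
r89=1011001 pc4: +16 =726
r90=1011010 pc4: +16 =742
r91=1011011 pc5: +32 =774
r92=1011100 pc4: +16 =790
r93=1011101 pc5: +32 =822
r94=1011110 pc5: +32 =854
r95=1011111 pc6: +64 =918
r96=1100000 pc2: +4 =922
r97=1100001 pc3: +8 =930
r98=1100010 pc3: +8 =938
r99=1100011 pc4: +16 =954
r100=1100100 pc3: +8 =962
r101=1100101 pc4: +16 =978
r102=1100110 pc4: +16 =994
r103=1100111 pc5: +32 =1026
r104=1101000 pc3: +8 =1034
r105=1101001 pc4: +16 =1050
r106=1101010 pc4: +16 =1066
r107=1101011 pc5: +32 =1098
r108=1101100 pc4: +16 =1114
r109=1101101 pc5: +32 =1146
r110=1101110 pc5: +32 =1178
r111=1101111 pc6: +64 =1242
r112=1110000 pc3: +8 =1250
r113=1110001 pc4: +16 =1266
r114=1110010 pc4: +16 =1282
r115=1110011 pc5: +32 =1314
r116=1110100 pc4: +16 =1330
r117=1110101 pc5: +32 =1362
r118=1110110 pc5: +32 =1394
r119=1110111 pc6: +64 =1458
r120=1111000 pc4: +16 =1474
r121=1111001 pc5: +32 =1506
r122=1111010 pc5: +32 =1538
r123=1111011 pc6: +64 =1602
r124=1111100 pc5: +32 =1634
r125=1111101 pc6: +64 =1698
r126=1111110 pc6: +64 =1762
r127=1111111 pc7: +128 =1890
r128=10000000 pc1: +2 =1892
r129=10000001 pc2: +4 =1896
r130=10000010 pc2: +4 =1900
r131=10000011 pc3: +8 =1908
r132=10000100 pc2: +4 =1912
r133=10000101 pc3: +8 =1920
r134=10000110 pc3: +8 =1928
r135=10000111 pc4: +16 =1944
r136=10001000 pc2: +4 =1948

Answer: 1948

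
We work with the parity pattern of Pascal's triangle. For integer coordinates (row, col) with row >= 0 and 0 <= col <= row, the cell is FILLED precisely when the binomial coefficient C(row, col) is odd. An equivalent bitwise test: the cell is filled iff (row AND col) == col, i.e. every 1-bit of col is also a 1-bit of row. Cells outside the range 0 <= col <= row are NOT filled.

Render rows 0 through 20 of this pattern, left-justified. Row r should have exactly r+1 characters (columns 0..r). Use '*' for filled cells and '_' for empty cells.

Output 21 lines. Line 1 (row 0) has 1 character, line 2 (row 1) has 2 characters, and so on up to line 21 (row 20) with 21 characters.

Answer: *
**
*_*
****
*___*
**__**
*_*_*_*
********
*_______*
**______**
*_*_____*_*
****____****
*___*___*___*
**__**__**__**
*_*_*_*_*_*_*_*
****************
*_______________*
**______________**
*_*_____________*_*
****____________****
*___*___________*___*

Derivation:
r0=0: *
r1=1: **
r2=10: *_*
r3=11: ****
r4=100: *___*
r5=101: **__**
r6=110: *_*_*_*
r7=111: ********
r8=1000: *_______*
r9=1001: **______**
r10=1010: *_*_____*_*
r11=1011: ****____****
r12=1100: *___*___*___*
r13=1101: **__**__**__**
r14=1110: *_*_*_*_*_*_*_*
r15=1111: ****************
r16=10000: *_______________*
r17=10001: **______________**
r18=10010: *_*_____________*_*
r19=10011: ****____________****
r20=10100: *___*___________*___*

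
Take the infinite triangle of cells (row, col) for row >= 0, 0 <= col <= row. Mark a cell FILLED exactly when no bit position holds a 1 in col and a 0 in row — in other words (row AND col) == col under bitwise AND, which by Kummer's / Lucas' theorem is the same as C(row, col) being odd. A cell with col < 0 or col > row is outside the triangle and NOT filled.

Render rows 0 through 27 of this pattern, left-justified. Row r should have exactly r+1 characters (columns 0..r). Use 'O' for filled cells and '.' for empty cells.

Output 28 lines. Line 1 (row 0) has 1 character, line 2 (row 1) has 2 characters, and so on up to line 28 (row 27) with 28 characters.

Answer: O
OO
O.O
OOOO
O...O
OO..OO
O.O.O.O
OOOOOOOO
O.......O
OO......OO
O.O.....O.O
OOOO....OOOO
O...O...O...O
OO..OO..OO..OO
O.O.O.O.O.O.O.O
OOOOOOOOOOOOOOOO
O...............O
OO..............OO
O.O.............O.O
OOOO............OOOO
O...O...........O...O
OO..OO..........OO..OO
O.O.O.O.........O.O.O.O
OOOOOOOO........OOOOOOOO
O.......O.......O.......O
OO......OO......OO......OO
O.O.....O.O.....O.O.....O.O
OOOO....OOOO....OOOO....OOOO

Derivation:
r0=0: O
r1=1: OO
r2=10: O.O
r3=11: OOOO
r4=100: O...O
r5=101: OO..OO
r6=110: O.O.O.O
r7=111: OOOOOOOO
r8=1000: O.......O
r9=1001: OO......OO
r10=1010: O.O.....O.O
r11=1011: OOOO....OOOO
r12=1100: O...O...O...O
r13=1101: OO..OO..OO..OO
r14=1110: O.O.O.O.O.O.O.O
r15=1111: OOOOOOOOOOOOOOOO
r16=10000: O...............O
r17=10001: OO..............OO
r18=10010: O.O.............O.O
r19=10011: OOOO............OOOO
r20=10100: O...O...........O...O
r21=10101: OO..OO..........OO..OO
r22=10110: O.O.O.O.........O.O.O.O
r23=10111: OOOOOOOO........OOOOOOOO
r24=11000: O.......O.......O.......O
r25=11001: OO......OO......OO......OO
r26=11010: O.O.....O.O.....O.O.....O.O
r27=11011: OOOO....OOOO....OOOO....OOOO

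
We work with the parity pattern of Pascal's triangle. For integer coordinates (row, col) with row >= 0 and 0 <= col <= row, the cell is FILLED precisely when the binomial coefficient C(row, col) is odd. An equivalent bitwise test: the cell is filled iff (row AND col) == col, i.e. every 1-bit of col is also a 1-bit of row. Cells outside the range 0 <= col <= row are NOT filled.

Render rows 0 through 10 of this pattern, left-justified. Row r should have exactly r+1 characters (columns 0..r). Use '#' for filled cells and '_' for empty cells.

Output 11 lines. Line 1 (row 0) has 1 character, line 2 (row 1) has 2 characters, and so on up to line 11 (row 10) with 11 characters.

r0=0: #
r1=1: ##
r2=10: #_#
r3=11: ####
r4=100: #___#
r5=101: ##__##
r6=110: #_#_#_#
r7=111: ########
r8=1000: #_______#
r9=1001: ##______##
r10=1010: #_#_____#_#

Answer: #
##
#_#
####
#___#
##__##
#_#_#_#
########
#_______#
##______##
#_#_____#_#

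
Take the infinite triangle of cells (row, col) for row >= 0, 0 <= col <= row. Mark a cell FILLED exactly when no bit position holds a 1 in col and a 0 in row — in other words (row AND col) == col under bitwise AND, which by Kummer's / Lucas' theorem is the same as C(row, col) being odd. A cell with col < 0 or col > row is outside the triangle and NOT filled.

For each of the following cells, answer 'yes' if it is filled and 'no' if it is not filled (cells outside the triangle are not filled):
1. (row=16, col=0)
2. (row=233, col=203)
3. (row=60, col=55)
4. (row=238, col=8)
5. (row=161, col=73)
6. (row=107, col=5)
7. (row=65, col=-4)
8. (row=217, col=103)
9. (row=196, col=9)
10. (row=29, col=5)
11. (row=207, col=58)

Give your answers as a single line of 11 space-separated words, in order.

(16,0): row=0b10000, col=0b0, row AND col = 0b0 = 0; 0 == 0 -> filled
(233,203): row=0b11101001, col=0b11001011, row AND col = 0b11001001 = 201; 201 != 203 -> empty
(60,55): row=0b111100, col=0b110111, row AND col = 0b110100 = 52; 52 != 55 -> empty
(238,8): row=0b11101110, col=0b1000, row AND col = 0b1000 = 8; 8 == 8 -> filled
(161,73): row=0b10100001, col=0b1001001, row AND col = 0b1 = 1; 1 != 73 -> empty
(107,5): row=0b1101011, col=0b101, row AND col = 0b1 = 1; 1 != 5 -> empty
(65,-4): col outside [0, 65] -> not filled
(217,103): row=0b11011001, col=0b1100111, row AND col = 0b1000001 = 65; 65 != 103 -> empty
(196,9): row=0b11000100, col=0b1001, row AND col = 0b0 = 0; 0 != 9 -> empty
(29,5): row=0b11101, col=0b101, row AND col = 0b101 = 5; 5 == 5 -> filled
(207,58): row=0b11001111, col=0b111010, row AND col = 0b1010 = 10; 10 != 58 -> empty

Answer: yes no no yes no no no no no yes no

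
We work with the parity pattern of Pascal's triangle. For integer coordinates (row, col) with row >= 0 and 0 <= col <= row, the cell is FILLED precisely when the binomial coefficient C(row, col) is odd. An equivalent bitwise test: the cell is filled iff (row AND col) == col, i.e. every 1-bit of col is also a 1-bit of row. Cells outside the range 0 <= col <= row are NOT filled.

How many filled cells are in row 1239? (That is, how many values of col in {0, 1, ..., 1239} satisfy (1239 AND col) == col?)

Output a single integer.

Answer: 128

Derivation:
1239 in binary = 10011010111
popcount(1239) = number of 1-bits in 10011010111 = 7
A col c satisfies (1239 AND c) == c iff every set bit of c is also set in 1239; each of the 7 set bits of 1239 can independently be on or off in c.
count = 2^7 = 128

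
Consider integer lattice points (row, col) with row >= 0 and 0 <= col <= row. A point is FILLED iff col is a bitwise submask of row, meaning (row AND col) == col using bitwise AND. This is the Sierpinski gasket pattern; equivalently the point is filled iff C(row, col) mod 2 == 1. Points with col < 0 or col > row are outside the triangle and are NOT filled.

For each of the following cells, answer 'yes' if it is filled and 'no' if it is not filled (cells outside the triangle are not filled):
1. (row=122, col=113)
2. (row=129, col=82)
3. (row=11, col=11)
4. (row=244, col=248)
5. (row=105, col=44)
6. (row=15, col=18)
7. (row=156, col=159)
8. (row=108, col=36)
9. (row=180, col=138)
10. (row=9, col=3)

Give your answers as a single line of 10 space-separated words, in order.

Answer: no no yes no no no no yes no no

Derivation:
(122,113): row=0b1111010, col=0b1110001, row AND col = 0b1110000 = 112; 112 != 113 -> empty
(129,82): row=0b10000001, col=0b1010010, row AND col = 0b0 = 0; 0 != 82 -> empty
(11,11): row=0b1011, col=0b1011, row AND col = 0b1011 = 11; 11 == 11 -> filled
(244,248): col outside [0, 244] -> not filled
(105,44): row=0b1101001, col=0b101100, row AND col = 0b101000 = 40; 40 != 44 -> empty
(15,18): col outside [0, 15] -> not filled
(156,159): col outside [0, 156] -> not filled
(108,36): row=0b1101100, col=0b100100, row AND col = 0b100100 = 36; 36 == 36 -> filled
(180,138): row=0b10110100, col=0b10001010, row AND col = 0b10000000 = 128; 128 != 138 -> empty
(9,3): row=0b1001, col=0b11, row AND col = 0b1 = 1; 1 != 3 -> empty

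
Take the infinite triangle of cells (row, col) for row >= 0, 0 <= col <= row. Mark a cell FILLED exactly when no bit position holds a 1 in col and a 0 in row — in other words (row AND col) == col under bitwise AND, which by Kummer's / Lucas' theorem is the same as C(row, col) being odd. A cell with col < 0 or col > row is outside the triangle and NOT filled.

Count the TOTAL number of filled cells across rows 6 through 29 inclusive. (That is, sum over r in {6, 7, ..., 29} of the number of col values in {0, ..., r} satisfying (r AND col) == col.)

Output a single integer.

Answer: 180

Derivation:
r6=110 pc2: +4 =4
r7=111 pc3: +8 =12
r8=1000 pc1: +2 =14
r9=1001 pc2: +4 =18
r10=1010 pc2: +4 =22
r11=1011 pc3: +8 =30
r12=1100 pc2: +4 =34
r13=1101 pc3: +8 =42
r14=1110 pc3: +8 =50
r15=1111 pc4: +16 =66
r16=10000 pc1: +2 =68
r17=10001 pc2: +4 =72
r18=10010 pc2: +4 =76
r19=10011 pc3: +8 =84
r20=10100 pc2: +4 =88
r21=10101 pc3: +8 =96
r22=10110 pc3: +8 =104
r23=10111 pc4: +16 =120
r24=11000 pc2: +4 =124
r25=11001 pc3: +8 =132
r26=11010 pc3: +8 =140
r27=11011 pc4: +16 =156
r28=11100 pc3: +8 =164
r29=11101 pc4: +16 =180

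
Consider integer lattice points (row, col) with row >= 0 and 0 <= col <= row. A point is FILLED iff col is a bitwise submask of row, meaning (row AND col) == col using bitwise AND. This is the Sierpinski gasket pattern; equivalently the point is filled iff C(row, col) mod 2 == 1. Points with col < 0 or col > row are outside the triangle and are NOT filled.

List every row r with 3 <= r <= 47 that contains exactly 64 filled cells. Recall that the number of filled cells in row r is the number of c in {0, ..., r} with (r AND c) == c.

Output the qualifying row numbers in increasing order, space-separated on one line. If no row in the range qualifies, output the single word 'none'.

Row r has 2^popcount(r) filled cells, so we need popcount(r) = log2(64) = 6.
Scan r = 3..47 and keep those with exactly 6 one-bits:
r=3=11 popcount=2 -> skip
r=4=100 popcount=1 -> skip
r=5=101 popcount=2 -> skip
r=6=110 popcount=2 -> skip
r=7=111 popcount=3 -> skip
r=8=1000 popcount=1 -> skip
r=9=1001 popcount=2 -> skip
r=10=1010 popcount=2 -> skip
r=11=1011 popcount=3 -> skip
r=12=1100 popcount=2 -> skip
r=13=1101 popcount=3 -> skip
r=14=1110 popcount=3 -> skip
r=15=1111 popcount=4 -> skip
r=16=10000 popcount=1 -> skip
r=17=10001 popcount=2 -> skip
r=18=10010 popcount=2 -> skip
r=19=10011 popcount=3 -> skip
r=20=10100 popcount=2 -> skip
r=21=10101 popcount=3 -> skip
r=22=10110 popcount=3 -> skip
r=23=10111 popcount=4 -> skip
r=24=11000 popcount=2 -> skip
r=25=11001 popcount=3 -> skip
r=26=11010 popcount=3 -> skip
r=27=11011 popcount=4 -> skip
r=28=11100 popcount=3 -> skip
r=29=11101 popcount=4 -> skip
r=30=11110 popcount=4 -> skip
r=31=11111 popcount=5 -> skip
r=32=100000 popcount=1 -> skip
r=33=100001 popcount=2 -> skip
r=34=100010 popcount=2 -> skip
r=35=100011 popcount=3 -> skip
r=36=100100 popcount=2 -> skip
r=37=100101 popcount=3 -> skip
r=38=100110 popcount=3 -> skip
r=39=100111 popcount=4 -> skip
r=40=101000 popcount=2 -> skip
r=41=101001 popcount=3 -> skip
r=42=101010 popcount=3 -> skip
r=43=101011 popcount=4 -> skip
r=44=101100 popcount=3 -> skip
r=45=101101 popcount=4 -> skip
r=46=101110 popcount=4 -> skip
r=47=101111 popcount=5 -> skip
Kept rows: none

Answer: none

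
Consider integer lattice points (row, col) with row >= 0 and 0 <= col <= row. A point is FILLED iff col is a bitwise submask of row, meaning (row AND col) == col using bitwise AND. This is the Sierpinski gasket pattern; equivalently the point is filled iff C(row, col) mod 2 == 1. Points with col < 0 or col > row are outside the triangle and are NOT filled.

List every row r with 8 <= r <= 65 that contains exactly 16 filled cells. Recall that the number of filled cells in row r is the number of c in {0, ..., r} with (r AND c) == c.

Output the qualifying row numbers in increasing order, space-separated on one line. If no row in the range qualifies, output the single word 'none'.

Answer: 15 23 27 29 30 39 43 45 46 51 53 54 57 58 60

Derivation:
Row r has 2^popcount(r) filled cells, so we need popcount(r) = log2(16) = 4.
Scan r = 8..65 and keep those with exactly 4 one-bits:
r=8=1000 popcount=1 -> skip
r=9=1001 popcount=2 -> skip
r=10=1010 popcount=2 -> skip
r=11=1011 popcount=3 -> skip
r=12=1100 popcount=2 -> skip
r=13=1101 popcount=3 -> skip
r=14=1110 popcount=3 -> skip
r=15=1111 popcount=4 -> KEEP
r=16=10000 popcount=1 -> skip
r=17=10001 popcount=2 -> skip
r=18=10010 popcount=2 -> skip
r=19=10011 popcount=3 -> skip
r=20=10100 popcount=2 -> skip
r=21=10101 popcount=3 -> skip
r=22=10110 popcount=3 -> skip
r=23=10111 popcount=4 -> KEEP
r=24=11000 popcount=2 -> skip
r=25=11001 popcount=3 -> skip
r=26=11010 popcount=3 -> skip
r=27=11011 popcount=4 -> KEEP
r=28=11100 popcount=3 -> skip
r=29=11101 popcount=4 -> KEEP
r=30=11110 popcount=4 -> KEEP
r=31=11111 popcount=5 -> skip
r=32=100000 popcount=1 -> skip
r=33=100001 popcount=2 -> skip
r=34=100010 popcount=2 -> skip
r=35=100011 popcount=3 -> skip
r=36=100100 popcount=2 -> skip
r=37=100101 popcount=3 -> skip
r=38=100110 popcount=3 -> skip
r=39=100111 popcount=4 -> KEEP
r=40=101000 popcount=2 -> skip
r=41=101001 popcount=3 -> skip
r=42=101010 popcount=3 -> skip
r=43=101011 popcount=4 -> KEEP
r=44=101100 popcount=3 -> skip
r=45=101101 popcount=4 -> KEEP
r=46=101110 popcount=4 -> KEEP
r=47=101111 popcount=5 -> skip
r=48=110000 popcount=2 -> skip
r=49=110001 popcount=3 -> skip
r=50=110010 popcount=3 -> skip
r=51=110011 popcount=4 -> KEEP
r=52=110100 popcount=3 -> skip
r=53=110101 popcount=4 -> KEEP
r=54=110110 popcount=4 -> KEEP
r=55=110111 popcount=5 -> skip
r=56=111000 popcount=3 -> skip
r=57=111001 popcount=4 -> KEEP
r=58=111010 popcount=4 -> KEEP
r=59=111011 popcount=5 -> skip
r=60=111100 popcount=4 -> KEEP
r=61=111101 popcount=5 -> skip
r=62=111110 popcount=5 -> skip
r=63=111111 popcount=6 -> skip
r=64=1000000 popcount=1 -> skip
r=65=1000001 popcount=2 -> skip
Kept rows: 15 23 27 29 30 39 43 45 46 51 53 54 57 58 60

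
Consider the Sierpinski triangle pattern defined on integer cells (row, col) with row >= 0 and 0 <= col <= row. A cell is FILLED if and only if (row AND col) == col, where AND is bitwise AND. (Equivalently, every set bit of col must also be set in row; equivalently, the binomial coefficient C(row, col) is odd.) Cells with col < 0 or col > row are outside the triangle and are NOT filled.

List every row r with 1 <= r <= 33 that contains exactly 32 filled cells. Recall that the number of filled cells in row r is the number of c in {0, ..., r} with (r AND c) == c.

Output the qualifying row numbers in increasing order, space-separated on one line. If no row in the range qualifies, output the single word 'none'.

Answer: 31

Derivation:
Row r has 2^popcount(r) filled cells, so we need popcount(r) = log2(32) = 5.
Scan r = 1..33 and keep those with exactly 5 one-bits:
r=1=1 popcount=1 -> skip
r=2=10 popcount=1 -> skip
r=3=11 popcount=2 -> skip
r=4=100 popcount=1 -> skip
r=5=101 popcount=2 -> skip
r=6=110 popcount=2 -> skip
r=7=111 popcount=3 -> skip
r=8=1000 popcount=1 -> skip
r=9=1001 popcount=2 -> skip
r=10=1010 popcount=2 -> skip
r=11=1011 popcount=3 -> skip
r=12=1100 popcount=2 -> skip
r=13=1101 popcount=3 -> skip
r=14=1110 popcount=3 -> skip
r=15=1111 popcount=4 -> skip
r=16=10000 popcount=1 -> skip
r=17=10001 popcount=2 -> skip
r=18=10010 popcount=2 -> skip
r=19=10011 popcount=3 -> skip
r=20=10100 popcount=2 -> skip
r=21=10101 popcount=3 -> skip
r=22=10110 popcount=3 -> skip
r=23=10111 popcount=4 -> skip
r=24=11000 popcount=2 -> skip
r=25=11001 popcount=3 -> skip
r=26=11010 popcount=3 -> skip
r=27=11011 popcount=4 -> skip
r=28=11100 popcount=3 -> skip
r=29=11101 popcount=4 -> skip
r=30=11110 popcount=4 -> skip
r=31=11111 popcount=5 -> KEEP
r=32=100000 popcount=1 -> skip
r=33=100001 popcount=2 -> skip
Kept rows: 31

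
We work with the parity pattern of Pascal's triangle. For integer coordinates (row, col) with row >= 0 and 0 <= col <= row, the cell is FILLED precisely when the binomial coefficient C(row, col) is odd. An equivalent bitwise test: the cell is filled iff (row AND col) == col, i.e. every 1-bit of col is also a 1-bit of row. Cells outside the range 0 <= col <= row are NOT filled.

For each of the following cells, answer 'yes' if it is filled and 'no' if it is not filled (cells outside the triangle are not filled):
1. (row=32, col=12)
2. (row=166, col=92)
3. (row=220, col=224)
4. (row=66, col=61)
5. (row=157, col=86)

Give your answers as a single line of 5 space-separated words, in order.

Answer: no no no no no

Derivation:
(32,12): row=0b100000, col=0b1100, row AND col = 0b0 = 0; 0 != 12 -> empty
(166,92): row=0b10100110, col=0b1011100, row AND col = 0b100 = 4; 4 != 92 -> empty
(220,224): col outside [0, 220] -> not filled
(66,61): row=0b1000010, col=0b111101, row AND col = 0b0 = 0; 0 != 61 -> empty
(157,86): row=0b10011101, col=0b1010110, row AND col = 0b10100 = 20; 20 != 86 -> empty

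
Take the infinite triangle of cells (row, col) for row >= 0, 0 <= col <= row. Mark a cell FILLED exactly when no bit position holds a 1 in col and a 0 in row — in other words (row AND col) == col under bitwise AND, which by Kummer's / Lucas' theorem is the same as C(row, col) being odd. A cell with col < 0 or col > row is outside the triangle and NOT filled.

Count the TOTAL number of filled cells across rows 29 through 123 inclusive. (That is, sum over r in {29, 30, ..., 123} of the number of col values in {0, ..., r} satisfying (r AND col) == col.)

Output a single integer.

Answer: 1720

Derivation:
r29=11101 pc4: +16 =16
r30=11110 pc4: +16 =32
r31=11111 pc5: +32 =64
r32=100000 pc1: +2 =66
r33=100001 pc2: +4 =70
r34=100010 pc2: +4 =74
r35=100011 pc3: +8 =82
r36=100100 pc2: +4 =86
r37=100101 pc3: +8 =94
r38=100110 pc3: +8 =102
r39=100111 pc4: +16 =118
r40=101000 pc2: +4 =122
r41=101001 pc3: +8 =130
r42=101010 pc3: +8 =138
r43=101011 pc4: +16 =154
r44=101100 pc3: +8 =162
r45=101101 pc4: +16 =178
r46=101110 pc4: +16 =194
r47=101111 pc5: +32 =226
r48=110000 pc2: +4 =230
r49=110001 pc3: +8 =238
r50=110010 pc3: +8 =246
r51=110011 pc4: +16 =262
r52=110100 pc3: +8 =270
r53=110101 pc4: +16 =286
r54=110110 pc4: +16 =302
r55=110111 pc5: +32 =334
r56=111000 pc3: +8 =342
r57=111001 pc4: +16 =358
r58=111010 pc4: +16 =374
r59=111011 pc5: +32 =406
r60=111100 pc4: +16 =422
r61=111101 pc5: +32 =454
r62=111110 pc5: +32 =486
r63=111111 pc6: +64 =550
r64=1000000 pc1: +2 =552
r65=1000001 pc2: +4 =556
r66=1000010 pc2: +4 =560
r67=1000011 pc3: +8 =568
r68=1000100 pc2: +4 =572
r69=1000101 pc3: +8 =580
r70=1000110 pc3: +8 =588
r71=1000111 pc4: +16 =604
r72=1001000 pc2: +4 =608
r73=1001001 pc3: +8 =616
r74=1001010 pc3: +8 =624
r75=1001011 pc4: +16 =640
r76=1001100 pc3: +8 =648
r77=1001101 pc4: +16 =664
r78=1001110 pc4: +16 =680
r79=1001111 pc5: +32 =712
r80=1010000 pc2: +4 =716
r81=1010001 pc3: +8 =724
r82=1010010 pc3: +8 =732
r83=1010011 pc4: +16 =748
r84=1010100 pc3: +8 =756
r85=1010101 pc4: +16 =772
r86=1010110 pc4: +16 =788
r87=1010111 pc5: +32 =820
r88=1011000 pc3: +8 =828
r89=1011001 pc4: +16 =844
r90=1011010 pc4: +16 =860
r91=1011011 pc5: +32 =892
r92=1011100 pc4: +16 =908
r93=1011101 pc5: +32 =940
r94=1011110 pc5: +32 =972
r95=1011111 pc6: +64 =1036
r96=1100000 pc2: +4 =1040
r97=1100001 pc3: +8 =1048
r98=1100010 pc3: +8 =1056
r99=1100011 pc4: +16 =1072
r100=1100100 pc3: +8 =1080
r101=1100101 pc4: +16 =1096
r102=1100110 pc4: +16 =1112
r103=1100111 pc5: +32 =1144
r104=1101000 pc3: +8 =1152
r105=1101001 pc4: +16 =1168
r106=1101010 pc4: +16 =1184
r107=1101011 pc5: +32 =1216
r108=1101100 pc4: +16 =1232
r109=1101101 pc5: +32 =1264
r110=1101110 pc5: +32 =1296
r111=1101111 pc6: +64 =1360
r112=1110000 pc3: +8 =1368
r113=1110001 pc4: +16 =1384
r114=1110010 pc4: +16 =1400
r115=1110011 pc5: +32 =1432
r116=1110100 pc4: +16 =1448
r117=1110101 pc5: +32 =1480
r118=1110110 pc5: +32 =1512
r119=1110111 pc6: +64 =1576
r120=1111000 pc4: +16 =1592
r121=1111001 pc5: +32 =1624
r122=1111010 pc5: +32 =1656
r123=1111011 pc6: +64 =1720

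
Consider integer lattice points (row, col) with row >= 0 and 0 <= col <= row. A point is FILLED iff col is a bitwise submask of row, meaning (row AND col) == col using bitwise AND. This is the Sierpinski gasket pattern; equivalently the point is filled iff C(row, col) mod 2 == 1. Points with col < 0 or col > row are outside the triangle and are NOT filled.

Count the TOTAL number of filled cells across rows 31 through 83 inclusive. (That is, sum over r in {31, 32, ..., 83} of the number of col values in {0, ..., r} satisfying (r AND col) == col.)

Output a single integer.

r31=11111 pc5: +32 =32
r32=100000 pc1: +2 =34
r33=100001 pc2: +4 =38
r34=100010 pc2: +4 =42
r35=100011 pc3: +8 =50
r36=100100 pc2: +4 =54
r37=100101 pc3: +8 =62
r38=100110 pc3: +8 =70
r39=100111 pc4: +16 =86
r40=101000 pc2: +4 =90
r41=101001 pc3: +8 =98
r42=101010 pc3: +8 =106
r43=101011 pc4: +16 =122
r44=101100 pc3: +8 =130
r45=101101 pc4: +16 =146
r46=101110 pc4: +16 =162
r47=101111 pc5: +32 =194
r48=110000 pc2: +4 =198
r49=110001 pc3: +8 =206
r50=110010 pc3: +8 =214
r51=110011 pc4: +16 =230
r52=110100 pc3: +8 =238
r53=110101 pc4: +16 =254
r54=110110 pc4: +16 =270
r55=110111 pc5: +32 =302
r56=111000 pc3: +8 =310
r57=111001 pc4: +16 =326
r58=111010 pc4: +16 =342
r59=111011 pc5: +32 =374
r60=111100 pc4: +16 =390
r61=111101 pc5: +32 =422
r62=111110 pc5: +32 =454
r63=111111 pc6: +64 =518
r64=1000000 pc1: +2 =520
r65=1000001 pc2: +4 =524
r66=1000010 pc2: +4 =528
r67=1000011 pc3: +8 =536
r68=1000100 pc2: +4 =540
r69=1000101 pc3: +8 =548
r70=1000110 pc3: +8 =556
r71=1000111 pc4: +16 =572
r72=1001000 pc2: +4 =576
r73=1001001 pc3: +8 =584
r74=1001010 pc3: +8 =592
r75=1001011 pc4: +16 =608
r76=1001100 pc3: +8 =616
r77=1001101 pc4: +16 =632
r78=1001110 pc4: +16 =648
r79=1001111 pc5: +32 =680
r80=1010000 pc2: +4 =684
r81=1010001 pc3: +8 =692
r82=1010010 pc3: +8 =700
r83=1010011 pc4: +16 =716

Answer: 716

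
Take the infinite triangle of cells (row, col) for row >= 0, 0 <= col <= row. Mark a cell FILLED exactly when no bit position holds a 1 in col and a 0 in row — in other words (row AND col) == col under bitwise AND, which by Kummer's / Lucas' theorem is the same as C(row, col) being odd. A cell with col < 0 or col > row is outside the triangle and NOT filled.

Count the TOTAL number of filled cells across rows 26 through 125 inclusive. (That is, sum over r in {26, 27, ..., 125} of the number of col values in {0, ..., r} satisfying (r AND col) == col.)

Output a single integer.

Answer: 1848

Derivation:
r26=11010 pc3: +8 =8
r27=11011 pc4: +16 =24
r28=11100 pc3: +8 =32
r29=11101 pc4: +16 =48
r30=11110 pc4: +16 =64
r31=11111 pc5: +32 =96
r32=100000 pc1: +2 =98
r33=100001 pc2: +4 =102
r34=100010 pc2: +4 =106
r35=100011 pc3: +8 =114
r36=100100 pc2: +4 =118
r37=100101 pc3: +8 =126
r38=100110 pc3: +8 =134
r39=100111 pc4: +16 =150
r40=101000 pc2: +4 =154
r41=101001 pc3: +8 =162
r42=101010 pc3: +8 =170
r43=101011 pc4: +16 =186
r44=101100 pc3: +8 =194
r45=101101 pc4: +16 =210
r46=101110 pc4: +16 =226
r47=101111 pc5: +32 =258
r48=110000 pc2: +4 =262
r49=110001 pc3: +8 =270
r50=110010 pc3: +8 =278
r51=110011 pc4: +16 =294
r52=110100 pc3: +8 =302
r53=110101 pc4: +16 =318
r54=110110 pc4: +16 =334
r55=110111 pc5: +32 =366
r56=111000 pc3: +8 =374
r57=111001 pc4: +16 =390
r58=111010 pc4: +16 =406
r59=111011 pc5: +32 =438
r60=111100 pc4: +16 =454
r61=111101 pc5: +32 =486
r62=111110 pc5: +32 =518
r63=111111 pc6: +64 =582
r64=1000000 pc1: +2 =584
r65=1000001 pc2: +4 =588
r66=1000010 pc2: +4 =592
r67=1000011 pc3: +8 =600
r68=1000100 pc2: +4 =604
r69=1000101 pc3: +8 =612
r70=1000110 pc3: +8 =620
r71=1000111 pc4: +16 =636
r72=1001000 pc2: +4 =640
r73=1001001 pc3: +8 =648
r74=1001010 pc3: +8 =656
r75=1001011 pc4: +16 =672
r76=1001100 pc3: +8 =680
r77=1001101 pc4: +16 =696
r78=1001110 pc4: +16 =712
r79=1001111 pc5: +32 =744
r80=1010000 pc2: +4 =748
r81=1010001 pc3: +8 =756
r82=1010010 pc3: +8 =764
r83=1010011 pc4: +16 =780
r84=1010100 pc3: +8 =788
r85=1010101 pc4: +16 =804
r86=1010110 pc4: +16 =820
r87=1010111 pc5: +32 =852
r88=1011000 pc3: +8 =860
r89=1011001 pc4: +16 =876
r90=1011010 pc4: +16 =892
r91=1011011 pc5: +32 =924
r92=1011100 pc4: +16 =940
r93=1011101 pc5: +32 =972
r94=1011110 pc5: +32 =1004
r95=1011111 pc6: +64 =1068
r96=1100000 pc2: +4 =1072
r97=1100001 pc3: +8 =1080
r98=1100010 pc3: +8 =1088
r99=1100011 pc4: +16 =1104
r100=1100100 pc3: +8 =1112
r101=1100101 pc4: +16 =1128
r102=1100110 pc4: +16 =1144
r103=1100111 pc5: +32 =1176
r104=1101000 pc3: +8 =1184
r105=1101001 pc4: +16 =1200
r106=1101010 pc4: +16 =1216
r107=1101011 pc5: +32 =1248
r108=1101100 pc4: +16 =1264
r109=1101101 pc5: +32 =1296
r110=1101110 pc5: +32 =1328
r111=1101111 pc6: +64 =1392
r112=1110000 pc3: +8 =1400
r113=1110001 pc4: +16 =1416
r114=1110010 pc4: +16 =1432
r115=1110011 pc5: +32 =1464
r116=1110100 pc4: +16 =1480
r117=1110101 pc5: +32 =1512
r118=1110110 pc5: +32 =1544
r119=1110111 pc6: +64 =1608
r120=1111000 pc4: +16 =1624
r121=1111001 pc5: +32 =1656
r122=1111010 pc5: +32 =1688
r123=1111011 pc6: +64 =1752
r124=1111100 pc5: +32 =1784
r125=1111101 pc6: +64 =1848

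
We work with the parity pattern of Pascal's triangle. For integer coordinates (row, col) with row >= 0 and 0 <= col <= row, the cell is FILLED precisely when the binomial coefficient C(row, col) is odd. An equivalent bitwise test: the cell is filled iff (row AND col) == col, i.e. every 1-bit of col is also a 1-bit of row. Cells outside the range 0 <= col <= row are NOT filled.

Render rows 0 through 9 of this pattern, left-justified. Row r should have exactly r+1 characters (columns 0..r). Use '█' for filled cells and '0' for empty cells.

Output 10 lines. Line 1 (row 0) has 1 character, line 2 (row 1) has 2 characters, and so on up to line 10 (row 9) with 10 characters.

r0=0: █
r1=1: ██
r2=10: █0█
r3=11: ████
r4=100: █000█
r5=101: ██00██
r6=110: █0█0█0█
r7=111: ████████
r8=1000: █0000000█
r9=1001: ██000000██

Answer: █
██
█0█
████
█000█
██00██
█0█0█0█
████████
█0000000█
██000000██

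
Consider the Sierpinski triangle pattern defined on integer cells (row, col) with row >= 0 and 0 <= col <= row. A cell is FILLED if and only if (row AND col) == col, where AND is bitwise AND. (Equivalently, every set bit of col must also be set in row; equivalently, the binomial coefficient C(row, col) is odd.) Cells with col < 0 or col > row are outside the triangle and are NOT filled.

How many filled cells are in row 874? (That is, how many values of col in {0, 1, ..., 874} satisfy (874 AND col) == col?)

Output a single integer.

Answer: 64

Derivation:
874 in binary = 1101101010
popcount(874) = number of 1-bits in 1101101010 = 6
A col c satisfies (874 AND c) == c iff every set bit of c is also set in 874; each of the 6 set bits of 874 can independently be on or off in c.
count = 2^6 = 64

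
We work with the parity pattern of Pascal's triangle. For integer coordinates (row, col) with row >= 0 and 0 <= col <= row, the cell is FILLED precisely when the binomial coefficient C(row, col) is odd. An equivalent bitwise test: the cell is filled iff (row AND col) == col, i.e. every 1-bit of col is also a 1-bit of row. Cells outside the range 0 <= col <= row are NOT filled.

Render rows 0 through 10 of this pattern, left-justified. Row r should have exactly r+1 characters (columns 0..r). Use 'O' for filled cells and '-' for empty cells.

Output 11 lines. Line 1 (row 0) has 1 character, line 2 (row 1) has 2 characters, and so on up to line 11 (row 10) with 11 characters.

Answer: O
OO
O-O
OOOO
O---O
OO--OO
O-O-O-O
OOOOOOOO
O-------O
OO------OO
O-O-----O-O

Derivation:
r0=0: O
r1=1: OO
r2=10: O-O
r3=11: OOOO
r4=100: O---O
r5=101: OO--OO
r6=110: O-O-O-O
r7=111: OOOOOOOO
r8=1000: O-------O
r9=1001: OO------OO
r10=1010: O-O-----O-O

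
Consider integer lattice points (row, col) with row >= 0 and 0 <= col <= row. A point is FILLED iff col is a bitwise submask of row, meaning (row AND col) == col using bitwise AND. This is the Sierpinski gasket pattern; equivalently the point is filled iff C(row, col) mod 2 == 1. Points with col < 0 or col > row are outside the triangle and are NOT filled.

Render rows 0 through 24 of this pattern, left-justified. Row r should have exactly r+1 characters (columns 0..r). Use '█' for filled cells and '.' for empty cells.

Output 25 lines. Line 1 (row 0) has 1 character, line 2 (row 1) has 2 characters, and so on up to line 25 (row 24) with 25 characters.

Answer: █
██
█.█
████
█...█
██..██
█.█.█.█
████████
█.......█
██......██
█.█.....█.█
████....████
█...█...█...█
██..██..██..██
█.█.█.█.█.█.█.█
████████████████
█...............█
██..............██
█.█.............█.█
████............████
█...█...........█...█
██..██..........██..██
█.█.█.█.........█.█.█.█
████████........████████
█.......█.......█.......█

Derivation:
r0=0: █
r1=1: ██
r2=10: █.█
r3=11: ████
r4=100: █...█
r5=101: ██..██
r6=110: █.█.█.█
r7=111: ████████
r8=1000: █.......█
r9=1001: ██......██
r10=1010: █.█.....█.█
r11=1011: ████....████
r12=1100: █...█...█...█
r13=1101: ██..██..██..██
r14=1110: █.█.█.█.█.█.█.█
r15=1111: ████████████████
r16=10000: █...............█
r17=10001: ██..............██
r18=10010: █.█.............█.█
r19=10011: ████............████
r20=10100: █...█...........█...█
r21=10101: ██..██..........██..██
r22=10110: █.█.█.█.........█.█.█.█
r23=10111: ████████........████████
r24=11000: █.......█.......█.......█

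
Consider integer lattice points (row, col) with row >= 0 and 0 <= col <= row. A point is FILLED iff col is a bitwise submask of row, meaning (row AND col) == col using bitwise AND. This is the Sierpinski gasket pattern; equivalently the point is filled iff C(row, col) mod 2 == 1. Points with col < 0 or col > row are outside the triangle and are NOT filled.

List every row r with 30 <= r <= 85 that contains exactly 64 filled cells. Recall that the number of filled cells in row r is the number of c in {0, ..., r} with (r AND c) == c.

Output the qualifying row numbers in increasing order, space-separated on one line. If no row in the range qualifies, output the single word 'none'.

Row r has 2^popcount(r) filled cells, so we need popcount(r) = log2(64) = 6.
Scan r = 30..85 and keep those with exactly 6 one-bits:
r=30=11110 popcount=4 -> skip
r=31=11111 popcount=5 -> skip
r=32=100000 popcount=1 -> skip
r=33=100001 popcount=2 -> skip
r=34=100010 popcount=2 -> skip
r=35=100011 popcount=3 -> skip
r=36=100100 popcount=2 -> skip
r=37=100101 popcount=3 -> skip
r=38=100110 popcount=3 -> skip
r=39=100111 popcount=4 -> skip
r=40=101000 popcount=2 -> skip
r=41=101001 popcount=3 -> skip
r=42=101010 popcount=3 -> skip
r=43=101011 popcount=4 -> skip
r=44=101100 popcount=3 -> skip
r=45=101101 popcount=4 -> skip
r=46=101110 popcount=4 -> skip
r=47=101111 popcount=5 -> skip
r=48=110000 popcount=2 -> skip
r=49=110001 popcount=3 -> skip
r=50=110010 popcount=3 -> skip
r=51=110011 popcount=4 -> skip
r=52=110100 popcount=3 -> skip
r=53=110101 popcount=4 -> skip
r=54=110110 popcount=4 -> skip
r=55=110111 popcount=5 -> skip
r=56=111000 popcount=3 -> skip
r=57=111001 popcount=4 -> skip
r=58=111010 popcount=4 -> skip
r=59=111011 popcount=5 -> skip
r=60=111100 popcount=4 -> skip
r=61=111101 popcount=5 -> skip
r=62=111110 popcount=5 -> skip
r=63=111111 popcount=6 -> KEEP
r=64=1000000 popcount=1 -> skip
r=65=1000001 popcount=2 -> skip
r=66=1000010 popcount=2 -> skip
r=67=1000011 popcount=3 -> skip
r=68=1000100 popcount=2 -> skip
r=69=1000101 popcount=3 -> skip
r=70=1000110 popcount=3 -> skip
r=71=1000111 popcount=4 -> skip
r=72=1001000 popcount=2 -> skip
r=73=1001001 popcount=3 -> skip
r=74=1001010 popcount=3 -> skip
r=75=1001011 popcount=4 -> skip
r=76=1001100 popcount=3 -> skip
r=77=1001101 popcount=4 -> skip
r=78=1001110 popcount=4 -> skip
r=79=1001111 popcount=5 -> skip
r=80=1010000 popcount=2 -> skip
r=81=1010001 popcount=3 -> skip
r=82=1010010 popcount=3 -> skip
r=83=1010011 popcount=4 -> skip
r=84=1010100 popcount=3 -> skip
r=85=1010101 popcount=4 -> skip
Kept rows: 63

Answer: 63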